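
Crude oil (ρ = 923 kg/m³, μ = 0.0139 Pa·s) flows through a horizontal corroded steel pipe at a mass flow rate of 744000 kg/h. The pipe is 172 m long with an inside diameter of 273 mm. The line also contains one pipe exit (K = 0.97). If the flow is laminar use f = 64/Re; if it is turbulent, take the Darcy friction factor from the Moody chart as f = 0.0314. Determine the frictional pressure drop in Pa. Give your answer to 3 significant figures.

ΔP ≈ 140000 Pa

ṁ = 744000 kg/h = 744000/3600 = 206.7 kg/s.
A = πD²/4 = π(0.273)²/4 = 0.05853 m²; mean velocity V = ṁ/(ρA) = 206.7/(923 · 0.05853) = 3.825 m/s.
Reynolds number Re = ρVD/μ = 923 · 3.825 · 0.273 / 0.0139 = 6.934e+04.
Re > 4000 → turbulent; use the Moody-chart value f = 0.0314.
Total minor-loss coefficient ΣK = 1·0.97 = 0.97.
ΔP = [f·L/D + ΣK]·(ρV²/2) = [0.0314·172/0.273 + 0.97]·(923·3.825²/2) = [19.78 + 0.97]·6753 = 1.401e+05 Pa.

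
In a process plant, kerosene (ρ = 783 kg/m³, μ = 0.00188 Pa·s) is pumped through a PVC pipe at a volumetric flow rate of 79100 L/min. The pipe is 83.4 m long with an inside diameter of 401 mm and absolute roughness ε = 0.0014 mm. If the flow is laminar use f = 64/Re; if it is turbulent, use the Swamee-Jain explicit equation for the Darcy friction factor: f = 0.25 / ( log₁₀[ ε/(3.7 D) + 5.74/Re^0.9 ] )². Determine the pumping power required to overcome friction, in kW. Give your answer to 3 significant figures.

P ≈ 125 kW

Q = 79100 L/min = 79100/60000 = 1.318 m³/s.
Cross-sectional area A = πD²/4 = π(0.401)²/4 = 0.1263 m²; mean velocity V = Q/A = 1.318/0.1263 = 10.44 m/s.
Reynolds number Re = ρVD/μ = 783 · 10.44 · 0.401 / 0.00188 = 1.743e+06.
Re > 4000 → turbulent. Relative roughness ε/D = 1.4e-06/0.401 = 3.49e-06. Swamee-Jain: f = 0.25/(log₁₀[3.49e-06/3.7 + 5.74/1.743e+06^0.9])² = 0.25/(log₁₀[9.44e-07 + 1.39e-05])² = 0.25/(-4.83)² = 0.01072.
Darcy-Weisbach: ΔP = f(L/D)(ρV²/2) = 0.01072·(83.4/0.401)·(783·10.44²/2) = 0.01072·208·4.266e+04 = 9.509e+04 Pa.
Pumping power P = QΔP = 1.318·9.509e+04 = 125400 W = 125 kW.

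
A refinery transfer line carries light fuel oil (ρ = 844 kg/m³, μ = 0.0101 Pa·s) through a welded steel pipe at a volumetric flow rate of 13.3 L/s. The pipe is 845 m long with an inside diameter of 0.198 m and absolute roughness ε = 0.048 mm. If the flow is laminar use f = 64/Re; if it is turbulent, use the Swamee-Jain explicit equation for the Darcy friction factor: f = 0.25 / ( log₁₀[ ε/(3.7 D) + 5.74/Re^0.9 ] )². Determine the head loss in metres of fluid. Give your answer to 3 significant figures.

h_f ≈ 1.40 m

Q = 13.3 L/s = 13.3/1000 = 0.0133 m³/s.
Cross-sectional area A = πD²/4 = π(0.198)²/4 = 0.03079 m²; mean velocity V = Q/A = 0.0133/0.03079 = 0.4319 m/s.
Reynolds number Re = ρVD/μ = 844 · 0.4319 · 0.198 / 0.0101 = 7147.
Re > 4000 → turbulent. Relative roughness ε/D = 4.8e-05/0.198 = 0.000242. Swamee-Jain: f = 0.25/(log₁₀[0.000242/3.7 + 5.74/7147^0.9])² = 0.25/(log₁₀[6.55e-05 + 0.00195])² = 0.25/(-2.695)² = 0.03441.
Darcy-Weisbach: ΔP = f(L/D)(ρV²/2) = 0.03441·(845/0.198)·(844·0.4319²/2) = 0.03441·4268·78.74 = 1.156e+04 Pa.
Head loss h_f = ΔP/(ρg) = 1.156e+04/(844·9.81) = 1.40 m.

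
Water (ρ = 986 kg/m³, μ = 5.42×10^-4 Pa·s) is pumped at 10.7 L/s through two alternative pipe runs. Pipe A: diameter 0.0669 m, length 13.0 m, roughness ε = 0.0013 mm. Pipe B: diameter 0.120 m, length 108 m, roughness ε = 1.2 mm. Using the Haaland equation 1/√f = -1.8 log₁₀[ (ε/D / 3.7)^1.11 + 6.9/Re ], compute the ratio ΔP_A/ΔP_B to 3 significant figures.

Pipe A: V = Q/A = 0.0107/0.003515 = 3.044 m/s; Re = 3.705e+05; ε/D = 1.94e-05; Haaland → f = 0.01398; ΔP_A = f(L/D)(ρV²/2) = 1.241e+04 Pa.
Pipe B: V = Q/A = 0.0107/0.01131 = 0.9461 m/s; Re = 2.065e+05; ε/D = 0.01; Haaland → f = 0.03825; ΔP_B = f(L/D)(ρV²/2) = 1.519e+04 Pa.
ΔP_A/ΔP_B = 1.241e+04/1.519e+04 = 0.817.

ΔP_A/ΔP_B ≈ 0.817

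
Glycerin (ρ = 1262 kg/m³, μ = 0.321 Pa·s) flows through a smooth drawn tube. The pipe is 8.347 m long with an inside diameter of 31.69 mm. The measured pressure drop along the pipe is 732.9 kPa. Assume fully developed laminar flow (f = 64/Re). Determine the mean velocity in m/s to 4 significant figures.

V ≈ 8.584 m/s

For laminar flow, f = 64/Re with Re = ρVD/μ, so Darcy-Weisbach reduces to ΔP = 32μLV/D². Solving for V: V = ΔP·D²/(32μL) = 7.329e+05·(0.03169)²/(32·0.321·8.347) = 8.584 m/s.
Check: Re = ρVD/μ = 1262·8.584·0.03169/0.321 = 1069 < 2300, so the laminar assumption holds.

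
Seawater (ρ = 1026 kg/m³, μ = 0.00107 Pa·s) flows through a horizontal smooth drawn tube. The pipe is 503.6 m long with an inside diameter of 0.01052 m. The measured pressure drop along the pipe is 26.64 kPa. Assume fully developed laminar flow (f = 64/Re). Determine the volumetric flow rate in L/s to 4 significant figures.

Q ≈ 0.01486 L/s

For laminar flow, f = 64/Re with Re = ρVD/μ, so Darcy-Weisbach reduces to ΔP = 32μLV/D². Solving for V: V = ΔP·D²/(32μL) = 2.664e+04·(0.01052)²/(32·0.00107·503.6) = 0.171 m/s.
Check: Re = ρVD/μ = 1026·0.171·0.01052/0.00107 = 1725 < 2300, so the laminar assumption holds.
Q = V·A = 0.171·(π/4·0.01052²) = 1.486e-05 m³/s = 0.01486 L/s.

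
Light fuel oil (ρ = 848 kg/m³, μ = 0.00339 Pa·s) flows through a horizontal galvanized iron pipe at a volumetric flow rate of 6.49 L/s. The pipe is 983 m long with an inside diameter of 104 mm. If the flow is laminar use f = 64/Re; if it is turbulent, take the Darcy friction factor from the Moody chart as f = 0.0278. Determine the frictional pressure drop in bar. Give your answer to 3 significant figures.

ΔP ≈ 0.650 bar

Q = 6.49 L/s = 6.49/1000 = 0.00649 m³/s.
Cross-sectional area A = πD²/4 = π(0.104)²/4 = 0.008495 m²; mean velocity V = Q/A = 0.00649/0.008495 = 0.764 m/s.
Reynolds number Re = ρVD/μ = 848 · 0.764 · 0.104 / 0.00339 = 1.988e+04.
Re > 4000 → turbulent; use the Moody-chart value f = 0.0278.
Darcy-Weisbach: ΔP = f(L/D)(ρV²/2) = 0.0278·(983/0.104)·(848·0.764²/2) = 0.0278·9452·247.5 = 6.503e+04 Pa.
ΔP = 6.503e+04 Pa = 0.650 bar.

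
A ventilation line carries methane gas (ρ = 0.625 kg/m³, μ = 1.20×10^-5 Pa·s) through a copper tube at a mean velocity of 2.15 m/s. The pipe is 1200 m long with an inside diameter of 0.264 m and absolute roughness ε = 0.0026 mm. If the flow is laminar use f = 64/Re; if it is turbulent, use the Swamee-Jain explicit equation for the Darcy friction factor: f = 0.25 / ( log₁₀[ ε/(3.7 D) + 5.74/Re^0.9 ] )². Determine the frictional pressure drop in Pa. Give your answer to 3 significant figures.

Reynolds number Re = ρVD/μ = 0.625 · 2.15 · 0.264 / 1.2e-05 = 2.956e+04.
Re > 4000 → turbulent. Relative roughness ε/D = 2.6e-06/0.264 = 9.85e-06. Swamee-Jain: f = 0.25/(log₁₀[9.85e-06/3.7 + 5.74/2.956e+04^0.9])² = 0.25/(log₁₀[2.66e-06 + 0.000544])² = 0.25/(-3.263)² = 0.02349.
Darcy-Weisbach: ΔP = f(L/D)(ρV²/2) = 0.02349·(1200/0.264)·(0.625·2.15²/2) = 0.02349·4545·1.445 = 154.2 Pa.

ΔP ≈ 154 Pa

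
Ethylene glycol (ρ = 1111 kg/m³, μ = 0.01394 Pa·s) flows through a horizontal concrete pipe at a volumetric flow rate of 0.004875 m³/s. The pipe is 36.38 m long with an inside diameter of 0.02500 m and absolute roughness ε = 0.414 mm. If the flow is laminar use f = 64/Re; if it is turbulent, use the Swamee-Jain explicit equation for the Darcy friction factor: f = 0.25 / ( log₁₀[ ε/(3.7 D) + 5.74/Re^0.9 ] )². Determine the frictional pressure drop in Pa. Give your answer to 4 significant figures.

ΔP ≈ 3836000 Pa

Cross-sectional area A = πD²/4 = π(0.025)²/4 = 0.0004909 m²; mean velocity V = Q/A = 0.004875/0.0004909 = 9.931 m/s.
Reynolds number Re = ρVD/μ = 1111 · 9.931 · 0.025 / 0.0139 = 1.979e+04.
Re > 4000 → turbulent. Relative roughness ε/D = 0.000414/0.025 = 0.0166. Swamee-Jain: f = 0.25/(log₁₀[0.0166/3.7 + 5.74/1.979e+04^0.9])² = 0.25/(log₁₀[0.00448 + 0.00078])² = 0.25/(-2.279)² = 0.04812.
Darcy-Weisbach: ΔP = f(L/D)(ρV²/2) = 0.04812·(36.38/0.025)·(1111·9.931²/2) = 0.04812·1455·5.479e+04 = 3.836e+06 Pa.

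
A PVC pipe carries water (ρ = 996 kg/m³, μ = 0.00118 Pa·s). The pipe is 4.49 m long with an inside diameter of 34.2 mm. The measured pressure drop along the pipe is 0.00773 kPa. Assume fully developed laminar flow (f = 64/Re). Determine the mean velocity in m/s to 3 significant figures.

For laminar flow, f = 64/Re with Re = ρVD/μ, so Darcy-Weisbach reduces to ΔP = 32μLV/D². Solving for V: V = ΔP·D²/(32μL) = 7.73·(0.0342)²/(32·0.00118·4.49) = 0.05333 m/s.
Check: Re = ρVD/μ = 996·0.05333·0.0342/0.00118 = 1539 < 2300, so the laminar assumption holds.

V ≈ 0.0533 m/s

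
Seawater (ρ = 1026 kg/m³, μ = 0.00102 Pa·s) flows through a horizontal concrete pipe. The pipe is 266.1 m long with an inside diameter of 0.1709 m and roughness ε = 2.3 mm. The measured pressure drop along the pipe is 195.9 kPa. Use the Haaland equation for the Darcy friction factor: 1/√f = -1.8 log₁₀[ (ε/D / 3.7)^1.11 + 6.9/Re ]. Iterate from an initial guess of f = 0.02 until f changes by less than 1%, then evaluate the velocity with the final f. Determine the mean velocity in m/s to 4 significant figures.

V ≈ 2.410 m/s

Rearranging Darcy-Weisbach: V = √(2·ΔP·D/(f·L·ρ)). With ε/D = 0.0023/0.1709 = 0.0135, iterate starting from f = 0.02:
  f = 0.02 → V = √(2·1.959e+05·0.1709/(0.02·266.1·1026)) = 3.502 m/s; Re = ρVD/μ = 6.02e+05; f → 0.04218
  f = 0.04218 → V = 2.411 m/s; Re = 4.145e+05; f → 0.04222
Converged (Δf/f < 1%). With the final f = 0.04222: V = √(2·1.959e+05·0.1709/(0.04222·266.1·1026)) = 2.41 m/s.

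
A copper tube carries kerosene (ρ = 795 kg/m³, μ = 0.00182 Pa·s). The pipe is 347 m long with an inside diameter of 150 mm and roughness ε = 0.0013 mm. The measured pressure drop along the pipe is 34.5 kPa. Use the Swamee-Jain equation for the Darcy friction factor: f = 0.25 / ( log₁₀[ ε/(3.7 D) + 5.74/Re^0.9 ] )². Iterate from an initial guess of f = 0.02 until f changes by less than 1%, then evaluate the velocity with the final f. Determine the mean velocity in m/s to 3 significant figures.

Rearranging Darcy-Weisbach: V = √(2·ΔP·D/(f·L·ρ)). With ε/D = 1.3e-06/0.15 = 8.67e-06, iterate starting from f = 0.02:
  f = 0.02 → V = √(2·3.45e+04·0.15/(0.02·347·795)) = 1.37 m/s; Re = ρVD/μ = 8.974e+04; f → 0.01832
  f = 0.01832 → V = 1.431 m/s; Re = 9.376e+04; f → 0.01816
Converged (Δf/f < 1%). With the final f = 0.01816: V = √(2·3.45e+04·0.15/(0.01816·347·795)) = 1.437 m/s.

V ≈ 1.44 m/s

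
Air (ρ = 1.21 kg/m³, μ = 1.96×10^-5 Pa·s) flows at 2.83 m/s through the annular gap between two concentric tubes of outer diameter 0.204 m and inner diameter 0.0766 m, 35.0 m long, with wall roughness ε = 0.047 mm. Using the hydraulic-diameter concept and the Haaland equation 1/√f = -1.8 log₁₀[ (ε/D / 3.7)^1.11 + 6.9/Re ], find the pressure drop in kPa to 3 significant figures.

ΔP ≈ 0.0343 kPa

Hydraulic diameter D_h = 4A/P = D_o - D_i = 0.204 - 0.0766 = 0.1274 m.
Re = ρVD_h/μ = 1.21·2.83·0.1274/1.96e-05 = 2.226e+04.
ε/D_h = 4.7e-05/0.1274 = 0.000369; Haaland gives 1/√f = -1.8 log₁₀[3.62e-05+0.00031] = 6.229, so f = 0.02577.
ΔP = f(L/D_h)(ρV²/2) = 0.02577·35/0.1274·4.845 = 34.31 Pa.
ΔP = 0.0343 kPa.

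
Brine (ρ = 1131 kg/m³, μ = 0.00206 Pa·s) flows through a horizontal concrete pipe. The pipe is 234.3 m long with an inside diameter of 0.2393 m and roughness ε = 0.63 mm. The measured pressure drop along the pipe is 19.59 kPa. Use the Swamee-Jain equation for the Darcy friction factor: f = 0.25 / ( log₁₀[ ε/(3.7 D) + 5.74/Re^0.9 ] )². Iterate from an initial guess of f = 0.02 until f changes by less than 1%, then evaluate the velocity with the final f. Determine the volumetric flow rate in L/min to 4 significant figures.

Rearranging Darcy-Weisbach: V = √(2·ΔP·D/(f·L·ρ)). With ε/D = 0.00063/0.2393 = 0.00263, iterate starting from f = 0.02:
  f = 0.02 → V = √(2·1.959e+04·0.2393/(0.02·234.3·1131)) = 1.33 m/s; Re = ρVD/μ = 1.747e+05; f → 0.02626
  f = 0.02626 → V = 1.161 m/s; Re = 1.525e+05; f → 0.02639
Converged (Δf/f < 1%). With the final f = 0.02639: V = √(2·1.959e+04·0.2393/(0.02639·234.3·1131)) = 1.158 m/s.
Q = V·A = 1.158·(π/4·0.2393²) = 0.05208 m³/s = 3125 L/min.

Q ≈ 3125 L/min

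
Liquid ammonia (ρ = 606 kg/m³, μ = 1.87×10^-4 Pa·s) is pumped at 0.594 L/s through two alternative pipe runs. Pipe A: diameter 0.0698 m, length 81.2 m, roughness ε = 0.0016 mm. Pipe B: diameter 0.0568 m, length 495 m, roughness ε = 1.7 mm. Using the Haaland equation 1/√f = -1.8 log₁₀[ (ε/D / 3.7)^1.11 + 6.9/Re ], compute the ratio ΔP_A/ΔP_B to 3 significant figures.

ΔP_A/ΔP_B ≈ 0.0227

Pipe A: V = Q/A = 0.000594/0.003826 = 0.1552 m/s; Re = 3.511e+04; ε/D = 2.29e-05; Haaland → f = 0.02251; ΔP_A = f(L/D)(ρV²/2) = 191.2 Pa.
Pipe B: V = Q/A = 0.000594/0.002534 = 0.2344 m/s; Re = 4.315e+04; ε/D = 0.0299; Haaland → f = 0.05795; ΔP_B = f(L/D)(ρV²/2) = 8409 Pa.
ΔP_A/ΔP_B = 191.2/8409 = 0.0227.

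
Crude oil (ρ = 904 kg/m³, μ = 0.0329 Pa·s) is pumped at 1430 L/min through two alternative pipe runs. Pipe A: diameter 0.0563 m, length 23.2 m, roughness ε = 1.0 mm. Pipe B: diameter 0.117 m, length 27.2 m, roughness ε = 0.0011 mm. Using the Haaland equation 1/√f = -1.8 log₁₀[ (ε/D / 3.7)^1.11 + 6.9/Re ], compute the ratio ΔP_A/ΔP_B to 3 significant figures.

Pipe A: V = Q/A = 0.02383/0.002489 = 9.574 m/s; Re = 1.481e+04; ε/D = 0.0178; Haaland → f = 0.04923; ΔP_A = f(L/D)(ρV²/2) = 8.404e+05 Pa.
Pipe B: V = Q/A = 0.02383/0.01075 = 2.217 m/s; Re = 7127; ε/D = 9.4e-06; Haaland → f = 0.03398; ΔP_B = f(L/D)(ρV²/2) = 1.755e+04 Pa.
ΔP_A/ΔP_B = 8.404e+05/1.755e+04 = 47.9.

ΔP_A/ΔP_B ≈ 47.9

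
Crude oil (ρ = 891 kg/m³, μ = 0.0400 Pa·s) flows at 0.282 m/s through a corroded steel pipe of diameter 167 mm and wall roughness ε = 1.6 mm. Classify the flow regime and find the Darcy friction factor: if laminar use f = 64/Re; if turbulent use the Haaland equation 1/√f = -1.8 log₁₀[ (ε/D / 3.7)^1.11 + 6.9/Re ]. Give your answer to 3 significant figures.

Re = ρVD/μ = 891·0.282·0.167/0.04 = 1049.
Re < 2300 → laminar, so f = 64/Re = 0.06101 (roughness is irrelevant in laminar flow).

f ≈ 0.0610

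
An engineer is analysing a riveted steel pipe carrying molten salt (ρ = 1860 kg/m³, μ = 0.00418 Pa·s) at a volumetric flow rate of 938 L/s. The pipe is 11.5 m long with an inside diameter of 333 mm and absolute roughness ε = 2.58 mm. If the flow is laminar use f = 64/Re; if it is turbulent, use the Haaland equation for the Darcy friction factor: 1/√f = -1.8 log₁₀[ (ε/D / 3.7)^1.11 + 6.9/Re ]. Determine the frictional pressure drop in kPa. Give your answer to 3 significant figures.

Q = 938 L/s = 938/1000 = 0.938 m³/s.
Cross-sectional area A = πD²/4 = π(0.333)²/4 = 0.08709 m²; mean velocity V = Q/A = 0.938/0.08709 = 10.77 m/s.
Reynolds number Re = ρVD/μ = 1860 · 10.77 · 0.333 / 0.00418 = 1.596e+06.
Re > 4000 → turbulent. Relative roughness ε/D = 0.00258/0.333 = 0.00775. Haaland: 1/√f = -1.8 log₁₀[(0.00775/3.7)^1.11 + 6.9/1.596e+06] = -1.8 log₁₀[0.00106 + 4.32e-06] = 5.35, so f = 0.03494.
Darcy-Weisbach: ΔP = f(L/D)(ρV²/2) = 0.03494·(11.5/0.333)·(1860·10.77²/2) = 0.03494·34.53·1.079e+05 = 1.302e+05 Pa.
ΔP = 1.302e+05 Pa = 130 kPa.

ΔP ≈ 130 kPa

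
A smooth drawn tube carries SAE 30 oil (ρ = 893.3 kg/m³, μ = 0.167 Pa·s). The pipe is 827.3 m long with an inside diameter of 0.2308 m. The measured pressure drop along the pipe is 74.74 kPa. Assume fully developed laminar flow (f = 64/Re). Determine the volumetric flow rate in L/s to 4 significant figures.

For laminar flow, f = 64/Re with Re = ρVD/μ, so Darcy-Weisbach reduces to ΔP = 32μLV/D². Solving for V: V = ΔP·D²/(32μL) = 7.474e+04·(0.2308)²/(32·0.167·827.3) = 0.9005 m/s.
Check: Re = ρVD/μ = 893.3·0.9005·0.2308/0.167 = 1112 < 2300, so the laminar assumption holds.
Q = V·A = 0.9005·(π/4·0.2308²) = 0.03768 m³/s = 37.68 L/s.

Q ≈ 37.68 L/s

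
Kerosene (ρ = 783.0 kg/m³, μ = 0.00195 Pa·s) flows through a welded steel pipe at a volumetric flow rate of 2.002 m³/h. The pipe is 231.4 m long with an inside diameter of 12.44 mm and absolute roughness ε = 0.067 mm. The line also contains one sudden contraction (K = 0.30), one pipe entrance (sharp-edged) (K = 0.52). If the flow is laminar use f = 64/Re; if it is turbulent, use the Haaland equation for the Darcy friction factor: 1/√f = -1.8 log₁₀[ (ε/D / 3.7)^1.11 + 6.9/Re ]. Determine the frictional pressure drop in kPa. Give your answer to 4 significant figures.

ΔP ≈ 5252 kPa

Q = 2.002 m³/h = 2.002/3600 = 0.0005561 m³/s.
Cross-sectional area A = πD²/4 = π(0.01244)²/4 = 0.0001215 m²; mean velocity V = Q/A = 0.0005561/0.0001215 = 4.575 m/s.
Reynolds number Re = ρVD/μ = 783 · 4.575 · 0.01244 / 0.00195 = 2.285e+04.
Re > 4000 → turbulent. Relative roughness ε/D = 6.7e-05/0.01244 = 0.00539. Haaland: 1/√f = -1.8 log₁₀[(0.00539/3.7)^1.11 + 6.9/2.285e+04] = -1.8 log₁₀[0.00071 + 0.000302] = 5.391, so f = 0.03441.
Total minor-loss coefficient ΣK = 1·0.3 + 1·0.52 = 0.82.
ΔP = [f·L/D + ΣK]·(ρV²/2) = [0.03441·231.4/0.01244 + 0.82]·(783·4.575²/2) = [640 + 0.82]·8196 = 5.252e+06 Pa.
ΔP = 5.252e+06 Pa = 5252 kPa.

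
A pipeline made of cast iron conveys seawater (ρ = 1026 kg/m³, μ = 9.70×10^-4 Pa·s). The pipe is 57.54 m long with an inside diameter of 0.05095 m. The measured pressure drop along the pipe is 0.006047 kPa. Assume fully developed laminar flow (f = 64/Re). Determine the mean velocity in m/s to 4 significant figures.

For laminar flow, f = 64/Re with Re = ρVD/μ, so Darcy-Weisbach reduces to ΔP = 32μLV/D². Solving for V: V = ΔP·D²/(32μL) = 6.047·(0.05095)²/(32·0.00097·57.54) = 0.008789 m/s.
Check: Re = ρVD/μ = 1026·0.008789·0.05095/0.00097 = 473.6 < 2300, so the laminar assumption holds.

V ≈ 0.008789 m/s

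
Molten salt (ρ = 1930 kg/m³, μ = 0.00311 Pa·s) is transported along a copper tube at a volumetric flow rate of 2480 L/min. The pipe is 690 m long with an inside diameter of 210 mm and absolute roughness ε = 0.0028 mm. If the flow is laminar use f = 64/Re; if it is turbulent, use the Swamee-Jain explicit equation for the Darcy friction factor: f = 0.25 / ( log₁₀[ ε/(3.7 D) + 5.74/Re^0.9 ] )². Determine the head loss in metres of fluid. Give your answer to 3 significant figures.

Q = 2480 L/min = 2480/60000 = 0.04133 m³/s.
Cross-sectional area A = πD²/4 = π(0.21)²/4 = 0.03464 m²; mean velocity V = Q/A = 0.04133/0.03464 = 1.193 m/s.
Reynolds number Re = ρVD/μ = 1930 · 1.193 · 0.21 / 0.00311 = 1.555e+05.
Re > 4000 → turbulent. Relative roughness ε/D = 2.8e-06/0.21 = 1.33e-05. Swamee-Jain: f = 0.25/(log₁₀[1.33e-05/3.7 + 5.74/1.555e+05^0.9])² = 0.25/(log₁₀[3.6e-06 + 0.000122])² = 0.25/(-3.901)² = 0.01643.
Darcy-Weisbach: ΔP = f(L/D)(ρV²/2) = 0.01643·(690/0.21)·(1930·1.193²/2) = 0.01643·3286·1374 = 7.418e+04 Pa.
Head loss h_f = ΔP/(ρg) = 7.418e+04/(1930·9.81) = 3.92 m.

h_f ≈ 3.92 m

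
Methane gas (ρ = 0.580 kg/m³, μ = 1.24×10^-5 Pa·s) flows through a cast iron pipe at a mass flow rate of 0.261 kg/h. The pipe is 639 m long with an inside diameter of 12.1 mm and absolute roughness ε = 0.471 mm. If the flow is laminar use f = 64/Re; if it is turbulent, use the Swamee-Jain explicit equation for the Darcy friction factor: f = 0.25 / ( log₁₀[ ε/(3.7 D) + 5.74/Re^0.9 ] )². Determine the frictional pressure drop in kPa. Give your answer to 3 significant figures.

ΔP ≈ 1.88 kPa

ṁ = 0.261 kg/h = 0.261/3600 = 7.25e-05 kg/s.
A = πD²/4 = π(0.0121)²/4 = 0.000115 m²; mean velocity V = ṁ/(ρA) = 7.25e-05/(0.58 · 0.000115) = 1.087 m/s.
Reynolds number Re = ρVD/μ = 0.58 · 1.087 · 0.0121 / 1.24e-05 = 615.2.
Re < 2300 → laminar flow, so f = 64/Re = 64/615.2 = 0.104 (the turbulent correlation is not needed).
Darcy-Weisbach: ΔP = f(L/D)(ρV²/2) = 0.104·(639/0.0121)·(0.58·1.087²/2) = 0.104·5.281e+04·0.3427 = 1883 Pa.
ΔP = 1883 Pa = 1.88 kPa.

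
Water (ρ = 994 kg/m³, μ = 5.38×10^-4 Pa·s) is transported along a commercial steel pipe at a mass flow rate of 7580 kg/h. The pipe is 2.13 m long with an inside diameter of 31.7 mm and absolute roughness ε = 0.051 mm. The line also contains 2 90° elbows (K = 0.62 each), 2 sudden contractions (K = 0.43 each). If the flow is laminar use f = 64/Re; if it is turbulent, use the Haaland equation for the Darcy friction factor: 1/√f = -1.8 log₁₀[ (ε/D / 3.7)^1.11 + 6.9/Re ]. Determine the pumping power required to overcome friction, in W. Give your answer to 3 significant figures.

P ≈ 27.8 W

ṁ = 7580 kg/h = 7580/3600 = 2.106 kg/s.
A = πD²/4 = π(0.0317)²/4 = 0.0007892 m²; mean velocity V = ṁ/(ρA) = 2.106/(994 · 0.0007892) = 2.684 m/s.
Reynolds number Re = ρVD/μ = 994 · 2.684 · 0.0317 / 0.000538 = 1.572e+05.
Re > 4000 → turbulent. Relative roughness ε/D = 5.1e-05/0.0317 = 0.00161. Haaland: 1/√f = -1.8 log₁₀[(0.00161/3.7)^1.11 + 6.9/1.572e+05] = -1.8 log₁₀[0.000186 + 4.39e-05] = 6.551, so f = 0.0233.
Total minor-loss coefficient ΣK = 2·0.62 + 2·0.43 = 2.1.
ΔP = [f·L/D + ΣK]·(ρV²/2) = [0.0233·2.13/0.0317 + 2.1]·(994·2.684²/2) = [1.566 + 2.1]·3580 = 1.312e+04 Pa.
Q = ṁ/ρ = 2.106/994 = 0.002118 m³/s.
Pumping power P = QΔP = 0.002118·1.312e+04 = 27.80 W = 27.8 W.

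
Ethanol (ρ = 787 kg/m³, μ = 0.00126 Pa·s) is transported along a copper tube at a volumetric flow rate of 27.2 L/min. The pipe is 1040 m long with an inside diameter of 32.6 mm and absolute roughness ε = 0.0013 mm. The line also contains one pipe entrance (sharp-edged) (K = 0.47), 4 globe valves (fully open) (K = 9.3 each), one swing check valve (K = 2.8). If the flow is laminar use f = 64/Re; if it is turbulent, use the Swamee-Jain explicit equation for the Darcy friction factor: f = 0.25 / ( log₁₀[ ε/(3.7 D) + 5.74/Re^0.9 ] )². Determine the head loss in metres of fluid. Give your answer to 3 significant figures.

Q = 27.2 L/min = 27.2/60000 = 0.0004533 m³/s.
Cross-sectional area A = πD²/4 = π(0.0326)²/4 = 0.0008347 m²; mean velocity V = Q/A = 0.0004533/0.0008347 = 0.5431 m/s.
Reynolds number Re = ρVD/μ = 787 · 0.5431 · 0.0326 / 0.00126 = 1.106e+04.
Re > 4000 → turbulent. Relative roughness ε/D = 1.3e-06/0.0326 = 3.99e-05. Swamee-Jain: f = 0.25/(log₁₀[3.99e-05/3.7 + 5.74/1.106e+04^0.9])² = 0.25/(log₁₀[1.08e-05 + 0.00132])² = 0.25/(-2.877)² = 0.03021.
Total minor-loss coefficient ΣK = 1·0.47 + 4·9.3 + 1·2.8 = 40.5.
ΔP = [f·L/D + ΣK]·(ρV²/2) = [0.03021·1040/0.0326 + 40.5]·(787·0.5431²/2) = [963.6 + 40.5]·116.1 = 1.165e+05 Pa.
Head loss h_f = ΔP/(ρg) = 1.165e+05/(787·9.81) = 15.1 m.

h_f ≈ 15.1 m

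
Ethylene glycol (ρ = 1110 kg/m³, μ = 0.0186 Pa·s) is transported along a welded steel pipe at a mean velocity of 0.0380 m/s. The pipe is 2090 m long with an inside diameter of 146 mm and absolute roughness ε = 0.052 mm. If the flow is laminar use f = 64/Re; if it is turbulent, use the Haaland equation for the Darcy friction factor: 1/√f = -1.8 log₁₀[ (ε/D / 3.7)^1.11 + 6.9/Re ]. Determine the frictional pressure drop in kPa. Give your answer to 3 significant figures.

Reynolds number Re = ρVD/μ = 1110 · 0.038 · 0.146 / 0.0186 = 331.1.
Re < 2300 → laminar flow, so f = 64/Re = 64/331.1 = 0.1933 (the turbulent correlation is not needed).
Darcy-Weisbach: ΔP = f(L/D)(ρV²/2) = 0.1933·(2090/0.146)·(1110·0.038²/2) = 0.1933·1.432e+04·0.8014 = 2218 Pa.
ΔP = 2218 Pa = 2.22 kPa.

ΔP ≈ 2.22 kPa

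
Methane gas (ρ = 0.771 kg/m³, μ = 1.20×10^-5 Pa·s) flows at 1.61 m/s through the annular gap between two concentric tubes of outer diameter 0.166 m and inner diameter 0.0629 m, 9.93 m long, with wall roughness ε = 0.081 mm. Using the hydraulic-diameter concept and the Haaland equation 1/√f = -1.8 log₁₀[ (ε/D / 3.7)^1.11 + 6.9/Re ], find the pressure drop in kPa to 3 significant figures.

Hydraulic diameter D_h = 4A/P = D_o - D_i = 0.166 - 0.0629 = 0.1031 m.
Re = ρVD_h/μ = 0.771·1.61·0.1031/1.2e-05 = 1.066e+04.
ε/D_h = 8.1e-05/0.1031 = 0.000786; Haaland gives 1/√f = -1.8 log₁₀[8.38e-05+0.000647] = 5.645, so f = 0.03138.
ΔP = f(L/D_h)(ρV²/2) = 0.03138·9.93/0.1031·0.9993 = 3.02 Pa.
ΔP = 0.00302 kPa.

ΔP ≈ 0.00302 kPa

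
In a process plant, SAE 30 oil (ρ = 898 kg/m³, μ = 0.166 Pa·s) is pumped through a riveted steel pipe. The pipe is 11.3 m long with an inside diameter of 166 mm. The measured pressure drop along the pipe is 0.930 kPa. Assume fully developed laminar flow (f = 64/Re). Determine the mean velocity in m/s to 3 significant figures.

V ≈ 0.427 m/s

For laminar flow, f = 64/Re with Re = ρVD/μ, so Darcy-Weisbach reduces to ΔP = 32μLV/D². Solving for V: V = ΔP·D²/(32μL) = 930·(0.166)²/(32·0.166·11.3) = 0.4269 m/s.
Check: Re = ρVD/μ = 898·0.4269·0.166/0.166 = 383.4 < 2300, so the laminar assumption holds.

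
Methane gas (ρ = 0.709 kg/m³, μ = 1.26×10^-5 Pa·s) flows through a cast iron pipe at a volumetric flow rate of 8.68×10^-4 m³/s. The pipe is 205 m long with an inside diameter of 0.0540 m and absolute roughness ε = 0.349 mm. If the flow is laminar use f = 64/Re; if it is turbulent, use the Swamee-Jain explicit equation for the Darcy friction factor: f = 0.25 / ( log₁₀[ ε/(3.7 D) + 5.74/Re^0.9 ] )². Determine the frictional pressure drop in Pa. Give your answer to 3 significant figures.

Cross-sectional area A = πD²/4 = π(0.054)²/4 = 0.00229 m²; mean velocity V = Q/A = 0.000868/0.00229 = 0.379 m/s.
Reynolds number Re = ρVD/μ = 0.709 · 0.379 · 0.054 / 1.26e-05 = 1152.
Re < 2300 → laminar flow, so f = 64/Re = 64/1152 = 0.05557 (the turbulent correlation is not needed).
Darcy-Weisbach: ΔP = f(L/D)(ρV²/2) = 0.05557·(205/0.054)·(0.709·0.379²/2) = 0.05557·3796·0.05092 = 10.74 Pa.

ΔP ≈ 10.7 Pa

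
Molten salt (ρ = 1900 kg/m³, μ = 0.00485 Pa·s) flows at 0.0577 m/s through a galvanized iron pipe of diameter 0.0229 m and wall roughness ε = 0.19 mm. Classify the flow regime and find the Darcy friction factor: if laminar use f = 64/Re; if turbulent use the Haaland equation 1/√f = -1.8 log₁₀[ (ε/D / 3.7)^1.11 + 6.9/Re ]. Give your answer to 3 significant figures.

Re = ρVD/μ = 1900·0.0577·0.0229/0.00485 = 517.6.
Re < 2300 → laminar, so f = 64/Re = 0.1236 (roughness is irrelevant in laminar flow).

f ≈ 0.124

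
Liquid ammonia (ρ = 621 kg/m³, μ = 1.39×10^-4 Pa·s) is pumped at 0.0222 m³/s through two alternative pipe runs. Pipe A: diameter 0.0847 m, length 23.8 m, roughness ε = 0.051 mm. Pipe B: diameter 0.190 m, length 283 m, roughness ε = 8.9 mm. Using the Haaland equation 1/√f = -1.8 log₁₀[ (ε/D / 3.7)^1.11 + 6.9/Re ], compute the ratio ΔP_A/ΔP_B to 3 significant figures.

Pipe A: V = Q/A = 0.0222/0.005635 = 3.94 m/s; Re = 1.491e+06; ε/D = 0.000602; Haaland → f = 0.01771; ΔP_A = f(L/D)(ρV²/2) = 2.399e+04 Pa.
Pipe B: V = Q/A = 0.0222/0.02835 = 0.783 m/s; Re = 6.646e+05; ε/D = 0.0468; Haaland → f = 0.06961; ΔP_B = f(L/D)(ρV²/2) = 1.974e+04 Pa.
ΔP_A/ΔP_B = 2.399e+04/1.974e+04 = 1.22.

ΔP_A/ΔP_B ≈ 1.22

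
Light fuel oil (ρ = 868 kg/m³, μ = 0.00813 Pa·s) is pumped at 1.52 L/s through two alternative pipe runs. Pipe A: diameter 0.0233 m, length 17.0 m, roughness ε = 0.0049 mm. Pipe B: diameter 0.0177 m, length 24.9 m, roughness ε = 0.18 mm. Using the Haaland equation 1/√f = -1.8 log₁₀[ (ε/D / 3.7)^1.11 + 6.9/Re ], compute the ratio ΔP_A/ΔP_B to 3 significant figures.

Pipe A: V = Q/A = 0.00152/0.0004264 = 3.565 m/s; Re = 8868; ε/D = 0.00021; Haaland → f = 0.03215; ΔP_A = f(L/D)(ρV²/2) = 1.294e+05 Pa.
Pipe B: V = Q/A = 0.00152/0.0002461 = 6.177 m/s; Re = 1.167e+04; ε/D = 0.0102; Haaland → f = 0.04256; ΔP_B = f(L/D)(ρV²/2) = 9.916e+05 Pa.
ΔP_A/ΔP_B = 1.294e+05/9.916e+05 = 0.130.

ΔP_A/ΔP_B ≈ 0.130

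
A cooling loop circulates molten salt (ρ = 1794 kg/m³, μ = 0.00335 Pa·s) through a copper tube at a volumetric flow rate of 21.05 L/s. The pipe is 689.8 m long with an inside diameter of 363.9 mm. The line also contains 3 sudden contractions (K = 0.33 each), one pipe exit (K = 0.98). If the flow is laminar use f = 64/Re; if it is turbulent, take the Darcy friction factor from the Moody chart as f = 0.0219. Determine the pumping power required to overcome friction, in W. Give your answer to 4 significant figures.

P ≈ 33.63 W

Q = 21.05 L/s = 21.05/1000 = 0.02105 m³/s.
Cross-sectional area A = πD²/4 = π(0.3639)²/4 = 0.104 m²; mean velocity V = Q/A = 0.02105/0.104 = 0.2024 m/s.
Reynolds number Re = ρVD/μ = 1794 · 0.2024 · 0.3639 / 0.00335 = 3.944e+04.
Re > 4000 → turbulent; use the Moody-chart value f = 0.0219.
Total minor-loss coefficient ΣK = 3·0.33 + 1·0.98 = 1.97.
ΔP = [f·L/D + ΣK]·(ρV²/2) = [0.0219·689.8/0.3639 + 1.97]·(1794·0.2024²/2) = [41.51 + 1.97]·36.74 = 1598 Pa.
Pumping power P = QΔP = 0.02105·1598 = 33.633 W = 33.63 W.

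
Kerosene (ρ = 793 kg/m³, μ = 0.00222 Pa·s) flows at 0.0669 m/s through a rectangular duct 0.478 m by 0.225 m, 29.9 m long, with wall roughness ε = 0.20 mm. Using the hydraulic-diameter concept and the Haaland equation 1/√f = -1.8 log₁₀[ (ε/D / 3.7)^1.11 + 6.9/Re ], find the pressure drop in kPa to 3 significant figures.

Hydraulic diameter D_h = 4A/P = 4·(0.478·0.225)/(2·(0.478+0.225)) = 0.4302/1.406 = 0.306 m.
Re = ρVD_h/μ = 793·0.0669·0.306/0.00222 = 7312.
ε/D_h = 0.0002/0.306 = 0.000654; Haaland gives 1/√f = -1.8 log₁₀[6.83e-05+0.000944] = 5.391, so f = 0.03441.
ΔP = f(L/D_h)(ρV²/2) = 0.03441·29.9/0.306·1.775 = 5.967 Pa.
ΔP = 0.00597 kPa.

ΔP ≈ 0.00597 kPa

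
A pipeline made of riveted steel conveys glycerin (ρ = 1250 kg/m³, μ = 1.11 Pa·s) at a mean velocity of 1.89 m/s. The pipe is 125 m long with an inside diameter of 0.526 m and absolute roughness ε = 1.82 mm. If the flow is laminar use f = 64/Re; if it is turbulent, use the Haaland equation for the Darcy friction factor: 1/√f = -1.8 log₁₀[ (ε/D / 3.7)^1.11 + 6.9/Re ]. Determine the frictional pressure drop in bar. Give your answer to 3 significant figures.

ΔP ≈ 0.303 bar

Reynolds number Re = ρVD/μ = 1250 · 1.89 · 0.526 / 1.11 = 1120.
Re < 2300 → laminar flow, so f = 64/Re = 64/1120 = 0.05717 (the turbulent correlation is not needed).
Darcy-Weisbach: ΔP = f(L/D)(ρV²/2) = 0.05717·(125/0.526)·(1250·1.89²/2) = 0.05717·237.6·2233 = 3.033e+04 Pa.
ΔP = 3.033e+04 Pa = 0.303 bar.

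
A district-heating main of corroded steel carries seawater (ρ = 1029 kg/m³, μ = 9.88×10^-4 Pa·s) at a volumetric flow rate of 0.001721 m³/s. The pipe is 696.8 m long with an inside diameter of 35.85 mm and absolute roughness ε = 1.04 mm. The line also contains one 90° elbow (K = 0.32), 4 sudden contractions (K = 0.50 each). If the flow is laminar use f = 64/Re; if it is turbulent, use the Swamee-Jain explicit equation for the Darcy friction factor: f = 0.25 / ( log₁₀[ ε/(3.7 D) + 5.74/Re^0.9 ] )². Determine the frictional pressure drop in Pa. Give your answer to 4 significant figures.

Cross-sectional area A = πD²/4 = π(0.03585)²/4 = 0.001009 m²; mean velocity V = Q/A = 0.001721/0.001009 = 1.705 m/s.
Reynolds number Re = ρVD/μ = 1029 · 1.705 · 0.03585 / 0.000988 = 6.366e+04.
Re > 4000 → turbulent. Relative roughness ε/D = 0.00104/0.03585 = 0.029. Swamee-Jain: f = 0.25/(log₁₀[0.029/3.7 + 5.74/6.366e+04^0.9])² = 0.25/(log₁₀[0.00784 + 0.000273])² = 0.25/(-2.091)² = 0.05719.
Total minor-loss coefficient ΣK = 1·0.32 + 4·0.5 = 2.32.
ΔP = [f·L/D + ΣK]·(ρV²/2) = [0.05719·696.8/0.03585 + 2.32]·(1029·1.705²/2) = [1112 + 2.32]·1496 = 1.666e+06 Pa.

ΔP ≈ 1666000 Pa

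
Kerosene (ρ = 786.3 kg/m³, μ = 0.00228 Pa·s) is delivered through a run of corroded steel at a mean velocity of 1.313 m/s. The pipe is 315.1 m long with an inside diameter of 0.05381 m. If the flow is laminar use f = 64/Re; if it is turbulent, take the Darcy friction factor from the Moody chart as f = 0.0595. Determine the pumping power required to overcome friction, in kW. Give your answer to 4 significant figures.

Reynolds number Re = ρVD/μ = 786.3 · 1.313 · 0.05381 / 0.00228 = 2.437e+04.
Re > 4000 → turbulent; use the Moody-chart value f = 0.0595.
Darcy-Weisbach: ΔP = f(L/D)(ρV²/2) = 0.0595·(315.1/0.05381)·(786.3·1.313²/2) = 0.0595·5856·677.8 = 2.362e+05 Pa.
Q = V·A = 1.313·0.002274 = 0.002986 m³/s.
Pumping power P = QΔP = 0.002986·2.362e+05 = 705.13 W = 0.7051 kW.

P ≈ 0.7051 kW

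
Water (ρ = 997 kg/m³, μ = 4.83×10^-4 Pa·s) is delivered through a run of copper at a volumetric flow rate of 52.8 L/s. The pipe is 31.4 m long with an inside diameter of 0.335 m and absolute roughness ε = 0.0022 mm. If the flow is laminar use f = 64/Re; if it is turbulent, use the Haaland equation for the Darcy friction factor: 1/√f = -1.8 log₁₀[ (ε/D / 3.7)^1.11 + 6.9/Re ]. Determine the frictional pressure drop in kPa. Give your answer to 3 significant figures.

ΔP ≈ 0.228 kPa

Q = 52.8 L/s = 52.8/1000 = 0.0528 m³/s.
Cross-sectional area A = πD²/4 = π(0.335)²/4 = 0.08814 m²; mean velocity V = Q/A = 0.0528/0.08814 = 0.599 m/s.
Reynolds number Re = ρVD/μ = 997 · 0.599 · 0.335 / 0.000483 = 4.142e+05.
Re > 4000 → turbulent. Relative roughness ε/D = 2.2e-06/0.335 = 6.57e-06. Haaland: 1/√f = -1.8 log₁₀[(6.57e-06/3.7)^1.11 + 6.9/4.142e+05] = -1.8 log₁₀[4.14e-07 + 1.67e-05] = 8.582, so f = 0.01358.
Darcy-Weisbach: ΔP = f(L/D)(ρV²/2) = 0.01358·(31.4/0.335)·(997·0.599²/2) = 0.01358·93.73·178.9 = 227.7 Pa.
ΔP = 227.7 Pa = 0.228 kPa.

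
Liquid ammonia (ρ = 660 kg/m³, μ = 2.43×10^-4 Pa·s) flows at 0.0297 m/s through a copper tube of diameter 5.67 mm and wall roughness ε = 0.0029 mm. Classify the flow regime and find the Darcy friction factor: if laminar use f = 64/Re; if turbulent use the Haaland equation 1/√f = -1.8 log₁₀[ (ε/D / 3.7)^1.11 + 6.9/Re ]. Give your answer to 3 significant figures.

f ≈ 0.140

Re = ρVD/μ = 660·0.0297·0.00567/0.000243 = 457.4.
Re < 2300 → laminar, so f = 64/Re = 0.1399 (roughness is irrelevant in laminar flow).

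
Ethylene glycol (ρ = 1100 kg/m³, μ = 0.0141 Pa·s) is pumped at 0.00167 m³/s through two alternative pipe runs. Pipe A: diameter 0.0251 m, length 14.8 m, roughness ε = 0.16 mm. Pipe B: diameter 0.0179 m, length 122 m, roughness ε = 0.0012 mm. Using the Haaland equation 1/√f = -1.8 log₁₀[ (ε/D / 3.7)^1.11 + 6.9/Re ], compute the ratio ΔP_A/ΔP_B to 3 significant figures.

ΔP_A/ΔP_B ≈ 0.0295

Pipe A: V = Q/A = 0.00167/0.0004948 = 3.375 m/s; Re = 6609; ε/D = 0.00637; Haaland → f = 0.04168; ΔP_A = f(L/D)(ρV²/2) = 1.54e+05 Pa.
Pipe B: V = Q/A = 0.00167/0.0002516 = 6.636 m/s; Re = 9267; ε/D = 6.7e-05; Haaland → f = 0.03161; ΔP_B = f(L/D)(ρV²/2) = 5.218e+06 Pa.
ΔP_A/ΔP_B = 1.54e+05/5.218e+06 = 0.0295.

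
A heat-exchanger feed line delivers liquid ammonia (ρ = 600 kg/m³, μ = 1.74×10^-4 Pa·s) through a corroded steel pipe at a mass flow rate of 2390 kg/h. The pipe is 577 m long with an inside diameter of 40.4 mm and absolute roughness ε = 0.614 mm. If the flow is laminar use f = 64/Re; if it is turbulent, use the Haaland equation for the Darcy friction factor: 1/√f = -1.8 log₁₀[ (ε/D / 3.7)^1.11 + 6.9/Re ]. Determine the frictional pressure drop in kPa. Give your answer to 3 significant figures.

ΔP ≈ 142 kPa

ṁ = 2390 kg/h = 2390/3600 = 0.6639 kg/s.
A = πD²/4 = π(0.0404)²/4 = 0.001282 m²; mean velocity V = ṁ/(ρA) = 0.6639/(600 · 0.001282) = 0.8632 m/s.
Reynolds number Re = ρVD/μ = 600 · 0.8632 · 0.0404 / 0.000174 = 1.202e+05.
Re > 4000 → turbulent. Relative roughness ε/D = 0.000614/0.0404 = 0.0152. Haaland: 1/√f = -1.8 log₁₀[(0.0152/3.7)^1.11 + 6.9/1.202e+05] = -1.8 log₁₀[0.00224 + 5.74e-05] = 4.748, so f = 0.04435.
Darcy-Weisbach: ΔP = f(L/D)(ρV²/2) = 0.04435·(577/0.0404)·(600·0.8632²/2) = 0.04435·1.428e+04·223.5 = 1.416e+05 Pa.
ΔP = 1.416e+05 Pa = 142 kPa.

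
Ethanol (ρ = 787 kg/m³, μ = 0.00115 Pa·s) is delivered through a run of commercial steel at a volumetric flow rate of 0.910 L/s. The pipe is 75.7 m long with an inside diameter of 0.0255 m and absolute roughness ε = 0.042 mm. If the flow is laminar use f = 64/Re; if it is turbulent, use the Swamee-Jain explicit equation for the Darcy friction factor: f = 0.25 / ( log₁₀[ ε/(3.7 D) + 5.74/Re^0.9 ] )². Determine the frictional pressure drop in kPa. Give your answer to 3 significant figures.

Q = 0.910 L/s = 0.910/1000 = 0.00091 m³/s.
Cross-sectional area A = πD²/4 = π(0.0255)²/4 = 0.0005107 m²; mean velocity V = Q/A = 0.00091/0.0005107 = 1.782 m/s.
Reynolds number Re = ρVD/μ = 787 · 1.782 · 0.0255 / 0.00115 = 3.109e+04.
Re > 4000 → turbulent. Relative roughness ε/D = 4.2e-05/0.0255 = 0.00165. Swamee-Jain: f = 0.25/(log₁₀[0.00165/3.7 + 5.74/3.109e+04^0.9])² = 0.25/(log₁₀[0.000445 + 0.000519])² = 0.25/(-3.016)² = 0.02749.
Darcy-Weisbach: ΔP = f(L/D)(ρV²/2) = 0.02749·(75.7/0.0255)·(787·1.782²/2) = 0.02749·2969·1249 = 1.02e+05 Pa.
ΔP = 1.02e+05 Pa = 102 kPa.

ΔP ≈ 102 kPa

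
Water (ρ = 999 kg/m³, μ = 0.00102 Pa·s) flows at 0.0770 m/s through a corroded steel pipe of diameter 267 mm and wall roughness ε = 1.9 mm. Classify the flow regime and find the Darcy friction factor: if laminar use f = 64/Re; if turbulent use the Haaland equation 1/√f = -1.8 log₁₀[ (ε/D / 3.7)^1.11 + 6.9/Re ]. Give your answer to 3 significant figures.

f ≈ 0.0371

Re = ρVD/μ = 999·0.077·0.267/0.00102 = 2.014e+04.
Re > 4000 → turbulent. ε/D = 0.0019/0.267 = 0.00712; Haaland: 1/√f = -1.8 log₁₀[0.000967 + 0.000343] = 5.189, so f = 0.03714.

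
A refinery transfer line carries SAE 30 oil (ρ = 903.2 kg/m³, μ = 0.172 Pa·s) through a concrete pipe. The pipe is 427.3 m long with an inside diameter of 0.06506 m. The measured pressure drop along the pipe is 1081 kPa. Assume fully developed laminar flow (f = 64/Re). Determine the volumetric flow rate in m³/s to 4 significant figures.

For laminar flow, f = 64/Re with Re = ρVD/μ, so Darcy-Weisbach reduces to ΔP = 32μLV/D². Solving for V: V = ΔP·D²/(32μL) = 1.081e+06·(0.06506)²/(32·0.172·427.3) = 1.946 m/s.
Check: Re = ρVD/μ = 903.2·1.946·0.06506/0.172 = 664.7 < 2300, so the laminar assumption holds.
Q = V·A = 1.946·(π/4·0.06506²) = 0.006468 m³/s = 0.006468 m³/s.

Q ≈ 0.006468 m³/s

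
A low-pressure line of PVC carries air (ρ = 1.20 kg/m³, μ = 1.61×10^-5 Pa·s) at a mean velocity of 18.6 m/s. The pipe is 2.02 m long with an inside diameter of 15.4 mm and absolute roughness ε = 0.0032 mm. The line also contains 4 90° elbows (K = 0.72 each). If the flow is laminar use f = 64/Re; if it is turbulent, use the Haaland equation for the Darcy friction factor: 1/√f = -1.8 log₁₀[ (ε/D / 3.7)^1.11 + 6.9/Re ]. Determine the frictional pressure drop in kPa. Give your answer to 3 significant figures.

ΔP ≈ 1.30 kPa

Reynolds number Re = ρVD/μ = 1.2 · 18.6 · 0.0154 / 1.61e-05 = 2.135e+04.
Re > 4000 → turbulent. Relative roughness ε/D = 3.2e-06/0.0154 = 0.000208. Haaland: 1/√f = -1.8 log₁₀[(0.000208/3.7)^1.11 + 6.9/2.135e+04] = -1.8 log₁₀[1.91e-05 + 0.000323] = 6.238, so f = 0.0257.
Total minor-loss coefficient ΣK = 4·0.72 = 2.88.
ΔP = [f·L/D + ΣK]·(ρV²/2) = [0.0257·2.02/0.0154 + 2.88]·(1.2·18.6²/2) = [3.371 + 2.88]·207.6 = 1298 Pa.
ΔP = 1298 Pa = 1.30 kPa.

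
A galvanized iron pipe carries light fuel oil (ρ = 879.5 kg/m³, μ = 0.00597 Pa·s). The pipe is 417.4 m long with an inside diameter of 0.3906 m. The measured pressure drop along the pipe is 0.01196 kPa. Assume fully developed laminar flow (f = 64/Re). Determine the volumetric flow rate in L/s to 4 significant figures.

For laminar flow, f = 64/Re with Re = ρVD/μ, so Darcy-Weisbach reduces to ΔP = 32μLV/D². Solving for V: V = ΔP·D²/(32μL) = 11.96·(0.3906)²/(32·0.00597·417.4) = 0.02288 m/s.
Check: Re = ρVD/μ = 879.5·0.02288·0.3906/0.00597 = 1317 < 2300, so the laminar assumption holds.
Q = V·A = 0.02288·(π/4·0.3906²) = 0.002742 m³/s = 2.742 L/s.

Q ≈ 2.742 L/s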